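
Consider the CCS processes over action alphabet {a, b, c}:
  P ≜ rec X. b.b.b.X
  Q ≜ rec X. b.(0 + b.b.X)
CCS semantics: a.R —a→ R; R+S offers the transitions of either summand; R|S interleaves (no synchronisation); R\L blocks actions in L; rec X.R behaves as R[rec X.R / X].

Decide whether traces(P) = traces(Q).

trace-equivalent

Reachable graph of P (3 states):
  p0 = rec X. b.b.b.X → ··b··> p1
  p1 = b.b.(rec X. b.b.b.X) → ··b··> p2
  p2 = b.(rec X. b.b.b.X) → ··b··> p0
Reachable graph of Q (3 states):
  q0 = rec X. b.(0 + b.b.X) → ··b··> q1
  q1 = 0 + b.b.(rec X. b.(0 + b.b.X)) → ··b··> q2
  q2 = b.(rec X. b.(0 + b.b.X)) → ··b··> q0
Partition-refinement fixed point:
  B0 = {p0, p1, p2, q0, q1, q2}
p0 ∈ B0, q0 ∈ B0 → same block
Bisimilar ⇒ trace-equivalent.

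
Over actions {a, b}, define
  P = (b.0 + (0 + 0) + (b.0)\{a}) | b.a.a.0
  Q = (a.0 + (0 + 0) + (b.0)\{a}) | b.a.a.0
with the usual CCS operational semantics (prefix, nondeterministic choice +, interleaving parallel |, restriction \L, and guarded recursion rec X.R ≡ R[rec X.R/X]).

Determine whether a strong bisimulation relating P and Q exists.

Reachable graph of P (12 states):
  m0 = (b.0 + (0 + 0) + (b.0)\{a}) | b.a.a.0 :: —b→ m1, —b→ m2, —b→ m3
  m1 = (b.0 + (0 + 0) + (b.0)\{a}) | a.a.0 :: —a→ m4, —b→ m5, —b→ m6
  m2 = 0 | b.a.a.0 :: —b→ m5
  m3 = 0\{a} | b.a.a.0 :: —b→ m6
  m4 = (b.0 + (0 + 0) + (b.0)\{a}) | a.0 :: —a→ m7, —b→ m8, —b→ m9
  m5 = 0 | a.a.0 :: —a→ m8
  m6 = 0\{a} | a.a.0 :: —a→ m9
  m7 = (b.0 + (0 + 0) + (b.0)\{a}) | 0 :: —b→ m10, —b→ m11
  m8 = 0 | a.0 :: —a→ m10
  m9 = 0\{a} | a.0 :: —a→ m11
  m10 = 0 | 0 :: ∅
  m11 = 0\{a} | 0 :: ∅
Reachable graph of Q (12 states):
  n0 = (a.0 + (0 + 0) + (b.0)\{a}) | b.a.a.0 :: —a→ n1, —b→ n2, —b→ n3
  n1 = 0 | b.a.a.0 :: —b→ n4
  n2 = (a.0 + (0 + 0) + (b.0)\{a}) | a.a.0 :: —a→ n4, —a→ n5, —b→ n6
  n3 = 0\{a} | b.a.a.0 :: —b→ n6
  n4 = 0 | a.a.0 :: —a→ n7
  n5 = (a.0 + (0 + 0) + (b.0)\{a}) | a.0 :: —a→ n7, —a→ n8, —b→ n9
  n6 = 0\{a} | a.a.0 :: —a→ n9
  n7 = 0 | a.0 :: —a→ n10
  n8 = (a.0 + (0 + 0) + (b.0)\{a}) | 0 :: —a→ n10, —b→ n11
  n9 = 0\{a} | a.0 :: —a→ n11
  n10 = 0 | 0 :: ∅
  n11 = 0\{a} | 0 :: ∅
Bisimilarity quotient blocks:
  B0 = {m0}
  B1 = {m1}
  B2 = {m5, m6, n4, n6}
  B3 = {m8, m9, n7, n9}
  B4 = {m10, m11, n10, n11}
  B5 = {m4}
  B6 = {m7}
  B7 = {m2, m3, n1, n3}
  B8 = {n0}
  B9 = {n2}
  B10 = {n5}
  B11 = {n8}
m0 ∈ B0, n0 ∈ B8 → different blocks

not bisimilar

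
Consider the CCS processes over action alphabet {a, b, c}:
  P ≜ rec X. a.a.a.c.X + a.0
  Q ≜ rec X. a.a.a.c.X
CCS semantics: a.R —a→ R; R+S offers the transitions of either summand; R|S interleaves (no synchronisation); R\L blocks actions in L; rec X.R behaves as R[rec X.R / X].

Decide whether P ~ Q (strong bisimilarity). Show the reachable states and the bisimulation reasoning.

not bisimilar

P's transition system — 5 states:
  s0 = rec X. a.a.a.c.X + a.0 → =a=> s1, =a=> s2
  s1 = 0 → (no moves)
  s2 = a.a.c.(rec X. a.a.a.c.X + a.0) → =a=> s3
  s3 = a.c.(rec X. a.a.a.c.X + a.0) → =a=> s4
  s4 = c.(rec X. a.a.a.c.X + a.0) → =c=> s0
Q's transition system — 4 states:
  t0 = rec X. a.a.a.c.X → =a=> t1
  t1 = a.a.c.(rec X. a.a.a.c.X) → =a=> t2
  t2 = a.c.(rec X. a.a.a.c.X) → =a=> t3
  t3 = c.(rec X. a.a.a.c.X) → =c=> t0
Partition-refinement fixed point:
  B0 = {s0}
  B1 = {s1}
  B2 = {s2}
  B3 = {s3}
  B4 = {s4}
  B5 = {t0}
  B6 = {t1}
  B7 = {t2}
  B8 = {t3}
s0 ∈ B0, t0 ∈ B5 → different blocks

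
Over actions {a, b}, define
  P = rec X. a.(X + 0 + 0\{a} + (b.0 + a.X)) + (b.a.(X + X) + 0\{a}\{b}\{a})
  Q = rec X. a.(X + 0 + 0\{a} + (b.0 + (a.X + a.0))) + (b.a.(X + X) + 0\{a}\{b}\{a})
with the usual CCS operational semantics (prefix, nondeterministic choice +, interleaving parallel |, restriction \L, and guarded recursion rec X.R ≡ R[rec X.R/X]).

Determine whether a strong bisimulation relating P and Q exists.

LTS(P): 5 reachable states
  p0 = rec X. a.(X + 0 + 0\{a} + (b.0 + a.X)) + (b.a.(X + X) + 0\{a}\{b}\{a}) :: -a-> p1, -b-> p2
  p1 = (rec X. a.(X + 0 + 0\{a} + (b.0 + a.X)) + (b.a.(X + X) + 0\{a}\{b}\{a})) + 0 + 0\{a} + (b.0 + a.(rec X. a.(X + 0 + 0\{a} + (b.0 + a.X)) + (b.a.(X + X) + 0\{a}\{b}\{a}))) :: -a-> p0, -a-> p1, -b-> p2, -b-> p3
  p2 = a.((rec X. a.(X + 0 + 0\{a} + (b.0 + a.X)) + (b.a.(X + X) + 0\{a}\{b}\{a})) + (rec X. a.(X + 0 + 0\{a} + (b.0 + a.X)) + (b.a.(X + X) + 0\{a}\{b}\{a}))) :: -a-> p4
  p3 = 0 :: ·
  p4 = (rec X. a.(X + 0 + 0\{a} + (b.0 + a.X)) + (b.a.(X + X) + 0\{a}\{b}\{a})) + (rec X. a.(X + 0 + 0\{a} + (b.0 + a.X)) + (b.a.(X + X) + 0\{a}\{b}\{a})) :: -a-> p1, -b-> p2
LTS(Q): 5 reachable states
  q0 = rec X. a.(X + 0 + 0\{a} + (b.0 + (a.X + a.0))) + (b.a.(X + X) + 0\{a}\{b}\{a}) :: -a-> q1, -b-> q2
  q1 = (rec X. a.(X + 0 + 0\{a} + (b.0 + (a.X + a.0))) + (b.a.(X + X) + 0\{a}\{b}\{a})) + 0 + 0\{a} + (b.0 + (a.(rec X. a.(X + 0 + 0\{a} + (b.0 + (a.X + a.0))) + (b.a.(X + X) + 0\{a}\{b}\{a})) + a.0)) :: -a-> q0, -a-> q1, -a-> q3, -b-> q2, -b-> q3
  q2 = a.((rec X. a.(X + 0 + 0\{a} + (b.0 + (a.X + a.0))) + (b.a.(X + X) + 0\{a}\{b}\{a})) + (rec X. a.(X + 0 + 0\{a} + (b.0 + (a.X + a.0))) + (b.a.(X + X) + 0\{a}\{b}\{a}))) :: -a-> q4
  q3 = 0 :: ·
  q4 = (rec X. a.(X + 0 + 0\{a} + (b.0 + (a.X + a.0))) + (b.a.(X + X) + 0\{a}\{b}\{a})) + (rec X. a.(X + 0 + 0\{a} + (b.0 + (a.X + a.0))) + (b.a.(X + X) + 0\{a}\{b}\{a})) :: -a-> q1, -b-> q2
Partition-refinement fixed point:
  B0 = {p0, p4}
  B1 = {p2}
  B2 = {p1}
  B3 = {p3, q3}
  B4 = {q0, q4}
  B5 = {q1}
  B6 = {q2}
p0 ∈ B0, q0 ∈ B4 → different blocks

NO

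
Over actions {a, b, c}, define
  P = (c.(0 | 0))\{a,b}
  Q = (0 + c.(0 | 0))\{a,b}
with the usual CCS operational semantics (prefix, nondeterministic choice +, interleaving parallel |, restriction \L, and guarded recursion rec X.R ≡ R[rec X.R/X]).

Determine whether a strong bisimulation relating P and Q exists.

Reachable graph of P (2 states):
  s0 = (c.(0 | 0))\{a,b} ⊢ =c=> s1
  s1 = (0 | 0)\{a,b} ⊢ deadlocked
Reachable graph of Q (2 states):
  t0 = (0 + c.(0 | 0))\{a,b} ⊢ =c=> t1
  t1 = (0 | 0)\{a,b} ⊢ deadlocked
Coarsest stable partition (strong bisimilarity classes):
  B0 = {s0, t0}
  B1 = {s1, t1}
s0 ∈ B0, t0 ∈ B0 → same block

YES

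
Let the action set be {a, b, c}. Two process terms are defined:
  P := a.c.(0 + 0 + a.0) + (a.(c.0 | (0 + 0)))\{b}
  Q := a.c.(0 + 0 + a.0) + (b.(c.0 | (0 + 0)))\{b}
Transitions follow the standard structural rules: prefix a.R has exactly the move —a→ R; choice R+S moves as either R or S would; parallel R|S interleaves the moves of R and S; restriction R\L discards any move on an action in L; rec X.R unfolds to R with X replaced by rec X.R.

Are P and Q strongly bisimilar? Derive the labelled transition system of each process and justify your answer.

P's transition system — 6 states:
  p0 = a.c.(0 + 0 + a.0) + (a.(c.0 | (0 + 0)))\{b} ⊢ =a=> p1, =a=> p2
  p1 = (c.0 | (0 + 0))\{b} ⊢ =c=> p3
  p2 = c.(0 + 0 + a.0) ⊢ =c=> p4
  p3 = (0 | (0 + 0))\{b} ⊢ deadlocked
  p4 = 0 + 0 + a.0 ⊢ =a=> p5
  p5 = 0 ⊢ deadlocked
Q's transition system — 4 states:
  q0 = a.c.(0 + 0 + a.0) + (b.(c.0 | (0 + 0)))\{b} ⊢ =a=> q1
  q1 = c.(0 + 0 + a.0) ⊢ =c=> q2
  q2 = 0 + 0 + a.0 ⊢ =a=> q3
  q3 = 0 ⊢ deadlocked
Partition-refinement fixed point:
  B0 = {p0}
  B1 = {p1}
  B2 = {p3, p5, q3}
  B3 = {p2, q1}
  B4 = {p4, q2}
  B5 = {q0}
p0 ∈ B0, q0 ∈ B5 → different blocks

P ≁ Q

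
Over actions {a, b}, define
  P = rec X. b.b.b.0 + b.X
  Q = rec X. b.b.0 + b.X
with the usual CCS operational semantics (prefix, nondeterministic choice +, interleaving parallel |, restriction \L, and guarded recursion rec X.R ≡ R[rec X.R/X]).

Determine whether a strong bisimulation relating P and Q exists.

Reachable graph of P (4 states):
  s0 = rec X. b.b.b.0 + b.X has moves -b-> s0, -b-> s1
  s1 = b.b.0 has moves -b-> s2
  s2 = b.0 has moves -b-> s3
  s3 = 0 has moves deadlocked
Reachable graph of Q (3 states):
  t0 = rec X. b.b.0 + b.X has moves -b-> t0, -b-> t1
  t1 = b.0 has moves -b-> t2
  t2 = 0 has moves deadlocked
Bisimilarity quotient blocks:
  B0 = {s0}
  B1 = {s1}
  B2 = {s2, t1}
  B3 = {s3, t2}
  B4 = {t0}
s0 ∈ B0, t0 ∈ B4 → different blocks

not bisimilar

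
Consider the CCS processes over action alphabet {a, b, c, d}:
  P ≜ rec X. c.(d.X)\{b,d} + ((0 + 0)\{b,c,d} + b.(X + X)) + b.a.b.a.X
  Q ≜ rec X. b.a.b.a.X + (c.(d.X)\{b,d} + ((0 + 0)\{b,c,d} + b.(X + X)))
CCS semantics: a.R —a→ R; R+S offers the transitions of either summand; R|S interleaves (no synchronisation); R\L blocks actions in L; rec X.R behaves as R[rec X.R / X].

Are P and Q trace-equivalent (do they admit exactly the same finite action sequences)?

P's transition system — 6 states:
  p0 = rec X. c.(d.X)\{b,d} + ((0 + 0)\{b,c,d} + b.(X + X)) + b.a.b.a.X :: --b--▸ p1, --b--▸ p2, --c--▸ p3
  p1 = (rec X. c.(d.X)\{b,d} + ((0 + 0)\{b,c,d} + b.(X + X)) + b.a.b.a.X) + (rec X. c.(d.X)\{b,d} + ((0 + 0)\{b,c,d} + b.(X + X)) + b.a.b.a.X) :: --b--▸ p1, --b--▸ p2, --c--▸ p3
  p2 = a.b.a.(rec X. c.(d.X)\{b,d} + ((0 + 0)\{b,c,d} + b.(X + X)) + b.a.b.a.X) :: --a--▸ p4
  p3 = (d.(rec X. c.(d.X)\{b,d} + ((0 + 0)\{b,c,d} + b.(X + X)) + b.a.b.a.X))\{b,d} :: ·
  p4 = b.a.(rec X. c.(d.X)\{b,d} + ((0 + 0)\{b,c,d} + b.(X + X)) + b.a.b.a.X) :: --b--▸ p5
  p5 = a.(rec X. c.(d.X)\{b,d} + ((0 + 0)\{b,c,d} + b.(X + X)) + b.a.b.a.X) :: --a--▸ p0
Q's transition system — 6 states:
  q0 = rec X. b.a.b.a.X + (c.(d.X)\{b,d} + ((0 + 0)\{b,c,d} + b.(X + X))) :: --b--▸ q1, --b--▸ q2, --c--▸ q3
  q1 = (rec X. b.a.b.a.X + (c.(d.X)\{b,d} + ((0 + 0)\{b,c,d} + b.(X + X)))) + (rec X. b.a.b.a.X + (c.(d.X)\{b,d} + ((0 + 0)\{b,c,d} + b.(X + X)))) :: --b--▸ q1, --b--▸ q2, --c--▸ q3
  q2 = a.b.a.(rec X. b.a.b.a.X + (c.(d.X)\{b,d} + ((0 + 0)\{b,c,d} + b.(X + X)))) :: --a--▸ q4
  q3 = (d.(rec X. b.a.b.a.X + (c.(d.X)\{b,d} + ((0 + 0)\{b,c,d} + b.(X + X)))))\{b,d} :: ·
  q4 = b.a.(rec X. b.a.b.a.X + (c.(d.X)\{b,d} + ((0 + 0)\{b,c,d} + b.(X + X)))) :: --b--▸ q5
  q5 = a.(rec X. b.a.b.a.X + (c.(d.X)\{b,d} + ((0 + 0)\{b,c,d} + b.(X + X)))) :: --a--▸ q0
Bisimilarity quotient blocks:
  B0 = {p0, p1, q0, q1}
  B1 = {p3, q3}
  B2 = {p2, q2}
  B3 = {p4, q4}
  B4 = {p5, q5}
p0 ∈ B0, q0 ∈ B0 → same block
Bisimilar ⇒ trace-equivalent.

YES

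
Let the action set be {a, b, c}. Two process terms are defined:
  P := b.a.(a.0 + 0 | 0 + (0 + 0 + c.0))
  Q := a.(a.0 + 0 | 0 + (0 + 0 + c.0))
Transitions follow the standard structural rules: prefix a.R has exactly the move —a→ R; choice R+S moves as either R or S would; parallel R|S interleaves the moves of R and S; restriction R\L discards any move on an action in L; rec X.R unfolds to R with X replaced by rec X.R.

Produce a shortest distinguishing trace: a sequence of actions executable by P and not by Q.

b

P's transition system — 4 states:
  p0 = b.a.(a.0 + 0 | 0 + (0 + 0 + c.0)) ⊢ --b--▸ p1
  p1 = a.(a.0 + 0 | 0 + (0 + 0 + c.0)) ⊢ --a--▸ p2
  p2 = a.0 + 0 | 0 + (0 + 0 + c.0) ⊢ --a--▸ p3, --c--▸ p3
  p3 = 0 ⊢ deadlocked
Q's transition system — 3 states:
  q0 = a.(a.0 + 0 | 0 + (0 + 0 + c.0)) ⊢ --a--▸ q1
  q1 = a.0 + 0 | 0 + (0 + 0 + c.0) ⊢ --a--▸ q2, --c--▸ q2
  q2 = 0 ⊢ deadlocked
Trace ⟨b⟩ through P, begin at {p0}:
  after b @ step 1: {p1}
  — P admits the full trace.
Trace ⟨b⟩ through Q, begin at {q0}:
  after b @ step 1: no successor for Q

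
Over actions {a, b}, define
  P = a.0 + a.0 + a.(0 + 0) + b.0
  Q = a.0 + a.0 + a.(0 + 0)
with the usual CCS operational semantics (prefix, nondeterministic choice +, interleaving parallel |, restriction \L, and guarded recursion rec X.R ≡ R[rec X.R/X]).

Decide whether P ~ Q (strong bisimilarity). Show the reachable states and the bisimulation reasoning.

LTS(P): 3 reachable states
  m0 = a.0 + a.0 + a.(0 + 0) + b.0 :: ··a··> m1, ··a··> m2, ··b··> m1
  m1 = 0 :: (no moves)
  m2 = 0 + 0 :: (no moves)
LTS(Q): 3 reachable states
  n0 = a.0 + a.0 + a.(0 + 0) :: ··a··> n1, ··a··> n2
  n1 = 0 :: (no moves)
  n2 = 0 + 0 :: (no moves)
Bisimilarity quotient blocks:
  B0 = {m0}
  B1 = {m1, m2, n1, n2}
  B2 = {n0}
m0 ∈ B0, n0 ∈ B2 → different blocks

not bisimilar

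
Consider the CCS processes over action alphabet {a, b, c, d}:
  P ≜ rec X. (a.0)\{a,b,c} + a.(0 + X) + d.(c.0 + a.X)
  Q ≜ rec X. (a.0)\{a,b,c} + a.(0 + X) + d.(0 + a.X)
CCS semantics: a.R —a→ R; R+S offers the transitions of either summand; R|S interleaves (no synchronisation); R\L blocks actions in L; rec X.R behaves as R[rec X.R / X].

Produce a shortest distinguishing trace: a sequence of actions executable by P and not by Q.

dc

LTS(P): 4 reachable states
  m0 = rec X. (a.0)\{a,b,c} + a.(0 + X) + d.(c.0 + a.X) ⊢ --a--▸ m1, --d--▸ m2
  m1 = 0 + (rec X. (a.0)\{a,b,c} + a.(0 + X) + d.(c.0 + a.X)) ⊢ --a--▸ m1, --d--▸ m2
  m2 = c.0 + a.(rec X. (a.0)\{a,b,c} + a.(0 + X) + d.(c.0 + a.X)) ⊢ --a--▸ m0, --c--▸ m3
  m3 = 0 ⊢ stopped
LTS(Q): 3 reachable states
  n0 = rec X. (a.0)\{a,b,c} + a.(0 + X) + d.(0 + a.X) ⊢ --a--▸ n1, --d--▸ n2
  n1 = 0 + (rec X. (a.0)\{a,b,c} + a.(0 + X) + d.(0 + a.X)) ⊢ --a--▸ n1, --d--▸ n2
  n2 = 0 + a.(rec X. (a.0)\{a,b,c} + a.(0 + X) + d.(0 + a.X)) ⊢ --a--▸ n0
Run σ = ⟨dc⟩ on P: start {m0}
  after d @ step 1: {m2}
  after c @ step 2: {m3}
  ✓ P
Run σ = ⟨dc⟩ on Q: start {n0}
  after d @ step 1: {n2}
  after c @ step 2: ∅  — Q cannot continue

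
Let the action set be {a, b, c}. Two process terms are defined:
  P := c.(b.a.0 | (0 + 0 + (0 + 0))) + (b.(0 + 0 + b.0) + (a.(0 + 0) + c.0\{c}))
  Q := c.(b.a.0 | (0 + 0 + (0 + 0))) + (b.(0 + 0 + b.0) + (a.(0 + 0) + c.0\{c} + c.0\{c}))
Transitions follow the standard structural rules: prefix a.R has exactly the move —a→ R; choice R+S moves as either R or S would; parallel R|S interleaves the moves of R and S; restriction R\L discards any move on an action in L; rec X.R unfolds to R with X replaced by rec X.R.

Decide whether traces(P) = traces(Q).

Reachable graph of P (8 states):
  m0 = c.(b.a.0 | (0 + 0 + (0 + 0))) + (b.(0 + 0 + b.0) + (a.(0 + 0) + c.0\{c})) ⊢ —a→ m1, —b→ m2, —c→ m3, —c→ m4
  m1 = 0 + 0 ⊢ deadlocked
  m2 = 0 + 0 + b.0 ⊢ —b→ m5
  m3 = 0\{c} ⊢ deadlocked
  m4 = b.a.0 | (0 + 0 + (0 + 0)) ⊢ —b→ m6
  m5 = 0 ⊢ deadlocked
  m6 = a.0 | (0 + 0 + (0 + 0)) ⊢ —a→ m7
  m7 = 0 | (0 + 0 + (0 + 0)) ⊢ deadlocked
Reachable graph of Q (8 states):
  n0 = c.(b.a.0 | (0 + 0 + (0 + 0))) + (b.(0 + 0 + b.0) + (a.(0 + 0) + c.0\{c} + c.0\{c})) ⊢ —a→ n1, —b→ n2, —c→ n3, —c→ n4
  n1 = 0 + 0 ⊢ deadlocked
  n2 = 0 + 0 + b.0 ⊢ —b→ n5
  n3 = 0\{c} ⊢ deadlocked
  n4 = b.a.0 | (0 + 0 + (0 + 0)) ⊢ —b→ n6
  n5 = 0 ⊢ deadlocked
  n6 = a.0 | (0 + 0 + (0 + 0)) ⊢ —a→ n7
  n7 = 0 | (0 + 0 + (0 + 0)) ⊢ deadlocked
Coarsest stable partition (strong bisimilarity classes):
  B0 = {m0, n0}
  B1 = {m2, n2}
  B2 = {m1, m3, m5, m7, n1, n3, n5, n7}
  B3 = {m4, n4}
  B4 = {m6, n6}
m0 ∈ B0, n0 ∈ B0 → same block
Bisimilar ⇒ trace-equivalent.

trace-equivalent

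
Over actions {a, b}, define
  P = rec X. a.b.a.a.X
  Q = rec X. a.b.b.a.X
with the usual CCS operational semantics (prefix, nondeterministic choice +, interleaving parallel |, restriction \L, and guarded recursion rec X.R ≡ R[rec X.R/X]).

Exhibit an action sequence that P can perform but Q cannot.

Reachable graph of P (4 states):
  m0 = rec X. a.b.a.a.X has moves ··a··> m1
  m1 = b.a.a.(rec X. a.b.a.a.X) has moves ··b··> m2
  m2 = a.a.(rec X. a.b.a.a.X) has moves ··a··> m3
  m3 = a.(rec X. a.b.a.a.X) has moves ··a··> m0
Reachable graph of Q (4 states):
  n0 = rec X. a.b.b.a.X has moves ··a··> n1
  n1 = b.b.a.(rec X. a.b.b.a.X) has moves ··b··> n2
  n2 = b.a.(rec X. a.b.b.a.X) has moves ··b··> n3
  n3 = a.(rec X. a.b.b.a.X) has moves ··a··> n0
Trace ⟨aba⟩ through P, begin at {m0}:
  [1] a ⇒ {m1}
  [2] b ⇒ {m2}
  [3] a ⇒ {m3}
  — P admits the full trace.
Trace ⟨aba⟩ through Q, begin at {n0}:
  [1] a ⇒ {n1}
  [2] b ⇒ {n2}
  [3] a ⇒ ∅  — Q cannot continue

aba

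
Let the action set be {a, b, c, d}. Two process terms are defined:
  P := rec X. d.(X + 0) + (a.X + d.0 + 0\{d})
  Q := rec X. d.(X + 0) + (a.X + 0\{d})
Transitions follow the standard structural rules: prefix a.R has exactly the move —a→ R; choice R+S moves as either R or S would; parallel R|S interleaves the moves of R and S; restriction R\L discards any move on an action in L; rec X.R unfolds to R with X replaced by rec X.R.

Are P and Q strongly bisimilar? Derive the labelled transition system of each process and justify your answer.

LTS(P): 3 reachable states
  u0 = rec X. d.(X + 0) + (a.X + d.0 + 0\{d}) → =a=> u0, =d=> u1, =d=> u2
  u1 = (rec X. d.(X + 0) + (a.X + d.0 + 0\{d})) + 0 → =a=> u0, =d=> u1, =d=> u2
  u2 = 0 → (no moves)
LTS(Q): 2 reachable states
  v0 = rec X. d.(X + 0) + (a.X + 0\{d}) → =a=> v0, =d=> v1
  v1 = (rec X. d.(X + 0) + (a.X + 0\{d})) + 0 → =a=> v0, =d=> v1
Coarsest stable partition (strong bisimilarity classes):
  B0 = {u0, u1}
  B1 = {u2}
  B2 = {v0, v1}
u0 ∈ B0, v0 ∈ B2 → different blocks

not bisimilar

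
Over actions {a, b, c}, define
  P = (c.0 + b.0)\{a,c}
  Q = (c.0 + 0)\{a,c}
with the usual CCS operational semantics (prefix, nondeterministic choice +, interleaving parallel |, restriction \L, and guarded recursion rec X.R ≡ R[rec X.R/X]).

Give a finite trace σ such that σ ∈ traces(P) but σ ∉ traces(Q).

b

LTS(P): 2 reachable states
  u0 = (c.0 + b.0)\{a,c} | ··b··> u1
  u1 = 0\{a,c} | ∅
LTS(Q): 1 reachable states
  v0 = (c.0 + 0)\{a,c} | ∅
Run σ = ⟨b⟩ on P: start {u0}
  step 1 (b): {u1}
  ✓ P
Run σ = ⟨b⟩ on Q: start {v0}
  step 1 (b): ∅  — Q cannot continue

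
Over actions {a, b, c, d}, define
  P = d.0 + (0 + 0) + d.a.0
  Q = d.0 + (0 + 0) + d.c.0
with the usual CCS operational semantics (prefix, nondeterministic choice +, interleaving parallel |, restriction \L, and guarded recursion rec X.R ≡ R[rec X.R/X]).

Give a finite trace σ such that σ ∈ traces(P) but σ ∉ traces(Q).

Reachable graph of P (3 states):
  u0 = d.0 + (0 + 0) + d.a.0 has moves -d-> u1, -d-> u2
  u1 = 0 has moves (no moves)
  u2 = a.0 has moves -a-> u1
Reachable graph of Q (3 states):
  v0 = d.0 + (0 + 0) + d.c.0 has moves -d-> v1, -d-> v2
  v1 = 0 has moves (no moves)
  v2 = c.0 has moves -c-> v1
Trace ⟨da⟩ through P, begin at {u0}:
  step 1 (d): {u1, u2}
  step 2 (a): {u1}
  P completes σ.
Trace ⟨da⟩ through Q, begin at {v0}:
  step 1 (d): {v1, v2}
  step 2 (a): no successor for Q

da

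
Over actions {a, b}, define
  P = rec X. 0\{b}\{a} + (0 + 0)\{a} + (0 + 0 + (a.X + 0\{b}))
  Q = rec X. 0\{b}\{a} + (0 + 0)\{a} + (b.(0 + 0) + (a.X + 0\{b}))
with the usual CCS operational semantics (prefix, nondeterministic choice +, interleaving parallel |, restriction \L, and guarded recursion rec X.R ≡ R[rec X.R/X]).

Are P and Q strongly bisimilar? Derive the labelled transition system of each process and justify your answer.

Reachable graph of P (1 states):
  s0 = rec X. 0\{b}\{a} + (0 + 0)\{a} + (0 + 0 + (a.X + 0\{b})) :: ··a··> s0
Reachable graph of Q (2 states):
  t0 = rec X. 0\{b}\{a} + (0 + 0)\{a} + (b.(0 + 0) + (a.X + 0\{b})) :: ··a··> t0, ··b··> t1
  t1 = 0 + 0 :: (no moves)
Coarsest stable partition (strong bisimilarity classes):
  B0 = {s0}
  B1 = {t0}
  B2 = {t1}
s0 ∈ B0, t0 ∈ B1 → different blocks

P ≁ Q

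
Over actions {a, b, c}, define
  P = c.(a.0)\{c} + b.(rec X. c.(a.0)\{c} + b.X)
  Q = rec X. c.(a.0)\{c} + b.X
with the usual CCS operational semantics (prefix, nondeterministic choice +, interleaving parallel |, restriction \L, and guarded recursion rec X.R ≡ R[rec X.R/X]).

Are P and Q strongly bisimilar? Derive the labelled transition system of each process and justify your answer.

Reachable graph of P (4 states):
  m0 = c.(a.0)\{c} + b.(rec X. c.(a.0)\{c} + b.X) has moves ··b··> m1, ··c··> m2
  m1 = rec X. c.(a.0)\{c} + b.X has moves ··b··> m1, ··c··> m2
  m2 = (a.0)\{c} has moves ··a··> m3
  m3 = 0\{c} has moves stopped
Reachable graph of Q (3 states):
  n0 = rec X. c.(a.0)\{c} + b.X has moves ··b··> n0, ··c··> n1
  n1 = (a.0)\{c} has moves ··a··> n2
  n2 = 0\{c} has moves stopped
Bisimilarity quotient blocks:
  B0 = {m0, m1, n0}
  B1 = {m2, n1}
  B2 = {m3, n2}
m0 ∈ B0, n0 ∈ B0 → same block

YES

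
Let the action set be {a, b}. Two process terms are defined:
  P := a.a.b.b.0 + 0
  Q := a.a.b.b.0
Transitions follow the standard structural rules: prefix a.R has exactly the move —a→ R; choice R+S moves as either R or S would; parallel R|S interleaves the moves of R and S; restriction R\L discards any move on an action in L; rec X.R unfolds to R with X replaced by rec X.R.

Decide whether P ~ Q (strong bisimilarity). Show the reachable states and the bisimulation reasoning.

LTS(P): 5 reachable states
  m0 = a.a.b.b.0 + 0 has moves —a→ m1
  m1 = a.b.b.0 has moves —a→ m2
  m2 = b.b.0 has moves —b→ m3
  m3 = b.0 has moves —b→ m4
  m4 = 0 has moves (no moves)
LTS(Q): 5 reachable states
  n0 = a.a.b.b.0 has moves —a→ n1
  n1 = a.b.b.0 has moves —a→ n2
  n2 = b.b.0 has moves —b→ n3
  n3 = b.0 has moves —b→ n4
  n4 = 0 has moves (no moves)
Bisimilarity quotient blocks:
  B0 = {m0, n0}
  B1 = {m1, n1}
  B2 = {m2, n2}
  B3 = {m3, n3}
  B4 = {m4, n4}
m0 ∈ B0, n0 ∈ B0 → same block

YES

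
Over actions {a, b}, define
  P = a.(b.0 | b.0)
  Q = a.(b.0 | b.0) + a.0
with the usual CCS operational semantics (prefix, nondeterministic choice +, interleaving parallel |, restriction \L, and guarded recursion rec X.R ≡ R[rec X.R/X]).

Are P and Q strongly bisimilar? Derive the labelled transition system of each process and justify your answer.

Reachable graph of P (5 states):
  u0 = a.(b.0 | b.0) has moves --a--▸ u1
  u1 = b.0 | b.0 has moves --b--▸ u2, --b--▸ u3
  u2 = 0 | b.0 has moves --b--▸ u4
  u3 = b.0 | 0 has moves --b--▸ u4
  u4 = 0 | 0 has moves stopped
Reachable graph of Q (6 states):
  v0 = a.(b.0 | b.0) + a.0 has moves --a--▸ v1, --a--▸ v2
  v1 = 0 has moves stopped
  v2 = b.0 | b.0 has moves --b--▸ v3, --b--▸ v4
  v3 = 0 | b.0 has moves --b--▸ v5
  v4 = b.0 | 0 has moves --b--▸ v5
  v5 = 0 | 0 has moves stopped
Partition-refinement fixed point:
  B0 = {u0}
  B1 = {u1, v2}
  B2 = {u2, u3, v3, v4}
  B3 = {u4, v1, v5}
  B4 = {v0}
u0 ∈ B0, v0 ∈ B4 → different blocks

not bisimilar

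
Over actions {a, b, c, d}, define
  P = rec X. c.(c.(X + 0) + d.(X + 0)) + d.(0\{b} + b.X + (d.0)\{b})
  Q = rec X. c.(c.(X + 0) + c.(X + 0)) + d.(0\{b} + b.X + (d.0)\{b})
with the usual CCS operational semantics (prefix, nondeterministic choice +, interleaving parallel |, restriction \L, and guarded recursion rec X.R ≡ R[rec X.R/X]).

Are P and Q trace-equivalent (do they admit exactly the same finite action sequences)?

NO — witness ⟨cd⟩

LTS(P): 5 reachable states
  m0 = rec X. c.(c.(X + 0) + d.(X + 0)) + d.(0\{b} + b.X + (d.0)\{b}) | ··c··> m1, ··d··> m2
  m1 = c.((rec X. c.(c.(X + 0) + d.(X + 0)) + d.(0\{b} + b.X + (d.0)\{b})) + 0) + d.((rec X. c.(c.(X + 0) + d.(X + 0)) + d.(0\{b} + b.X + (d.0)\{b})) + 0) | ··c··> m3, ··d··> m3
  m2 = 0\{b} + b.(rec X. c.(c.(X + 0) + d.(X + 0)) + d.(0\{b} + b.X + (d.0)\{b})) + (d.0)\{b} | ··b··> m0, ··d··> m4
  m3 = (rec X. c.(c.(X + 0) + d.(X + 0)) + d.(0\{b} + b.X + (d.0)\{b})) + 0 | ··c··> m1, ··d··> m2
  m4 = 0\{b} | ∅
LTS(Q): 5 reachable states
  n0 = rec X. c.(c.(X + 0) + c.(X + 0)) + d.(0\{b} + b.X + (d.0)\{b}) | ··c··> n1, ··d··> n2
  n1 = c.((rec X. c.(c.(X + 0) + c.(X + 0)) + d.(0\{b} + b.X + (d.0)\{b})) + 0) + c.((rec X. c.(c.(X + 0) + c.(X + 0)) + d.(0\{b} + b.X + (d.0)\{b})) + 0) | ··c··> n3
  n2 = 0\{b} + b.(rec X. c.(c.(X + 0) + c.(X + 0)) + d.(0\{b} + b.X + (d.0)\{b})) + (d.0)\{b} | ··b··> n0, ··d··> n4
  n3 = (rec X. c.(c.(X + 0) + c.(X + 0)) + d.(0\{b} + b.X + (d.0)\{b})) + 0 | ··c··> n1, ··d··> n2
  n4 = 0\{b} | ∅
Run σ = ⟨cd⟩ on P: start {m0}
  after c @ step 1: {m1}
  after d @ step 2: {m3}
  P completes σ.
Run σ = ⟨cd⟩ on Q: start {n0}
  after c @ step 1: {n1}
  after d @ step 2: no successor for Q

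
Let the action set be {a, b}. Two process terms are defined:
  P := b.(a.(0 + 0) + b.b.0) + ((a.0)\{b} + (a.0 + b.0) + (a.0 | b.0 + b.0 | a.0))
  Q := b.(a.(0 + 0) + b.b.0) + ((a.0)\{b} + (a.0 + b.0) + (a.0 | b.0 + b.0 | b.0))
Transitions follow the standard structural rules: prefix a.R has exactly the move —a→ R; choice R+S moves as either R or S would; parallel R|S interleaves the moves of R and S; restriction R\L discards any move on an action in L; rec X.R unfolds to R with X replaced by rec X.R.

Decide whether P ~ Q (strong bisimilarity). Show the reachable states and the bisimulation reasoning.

P's transition system — 11 states:
  u0 = b.(a.(0 + 0) + b.b.0) + ((a.0)\{b} + (a.0 + b.0) + (a.0 | b.0 + b.0 | a.0)) | =a=> u1, =a=> u2, =a=> u3, =a=> u4, =b=> u1, =b=> u5, =b=> u6, =b=> u7
  u1 = 0 | (no moves)
  u2 = 0 | b.0 | =b=> u8
  u3 = 0\{b} | (no moves)
  u4 = b.0 | 0 | =b=> u8
  u5 = 0 | a.0 | =a=> u8
  u6 = a.(0 + 0) + b.b.0 | =a=> u9, =b=> u10
  u7 = a.0 | 0 | =a=> u8
  u8 = 0 | 0 | (no moves)
  u9 = 0 + 0 | (no moves)
  u10 = b.0 | =b=> u1
Q's transition system — 10 states:
  v0 = b.(a.(0 + 0) + b.b.0) + ((a.0)\{b} + (a.0 + b.0) + (a.0 | b.0 + b.0 | b.0)) | =a=> v1, =a=> v2, =a=> v3, =b=> v1, =b=> v2, =b=> v4, =b=> v5, =b=> v6
  v1 = 0 | (no moves)
  v2 = 0 | b.0 | =b=> v7
  v3 = 0\{b} | (no moves)
  v4 = a.(0 + 0) + b.b.0 | =a=> v8, =b=> v9
  v5 = a.0 | 0 | =a=> v7
  v6 = b.0 | 0 | =b=> v7
  v7 = 0 | 0 | (no moves)
  v8 = 0 + 0 | (no moves)
  v9 = b.0 | =b=> v1
Partition-refinement fixed point:
  B0 = {u0}
  B1 = {u1, u3, u8, u9, v1, v3, v7, v8}
  B2 = {u10, u2, u4, v2, v6, v9}
  B3 = {u5, u7, v5}
  B4 = {u6, v4}
  B5 = {v0}
u0 ∈ B0, v0 ∈ B5 → different blocks

not bisimilar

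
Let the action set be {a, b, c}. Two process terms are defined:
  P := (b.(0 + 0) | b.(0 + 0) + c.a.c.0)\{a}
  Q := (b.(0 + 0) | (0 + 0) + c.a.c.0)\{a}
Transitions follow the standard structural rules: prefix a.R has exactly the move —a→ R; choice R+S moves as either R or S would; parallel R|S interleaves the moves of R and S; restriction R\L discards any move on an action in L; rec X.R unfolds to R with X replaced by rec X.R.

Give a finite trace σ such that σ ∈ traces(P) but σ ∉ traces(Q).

P's transition system — 5 states:
  p0 = (b.(0 + 0) | b.(0 + 0) + c.a.c.0)\{a} ⊢ -b-> p1, -b-> p2, -c-> p3
  p1 = ((0 + 0) | b.(0 + 0))\{a} ⊢ -b-> p4
  p2 = (b.(0 + 0) | (0 + 0))\{a} ⊢ -b-> p4
  p3 = (a.c.0)\{a} ⊢ stopped
  p4 = ((0 + 0) | (0 + 0))\{a} ⊢ stopped
Q's transition system — 3 states:
  q0 = (b.(0 + 0) | (0 + 0) + c.a.c.0)\{a} ⊢ -b-> q1, -c-> q2
  q1 = ((0 + 0) | (0 + 0))\{a} ⊢ stopped
  q2 = (a.c.0)\{a} ⊢ stopped
Run σ = ⟨bb⟩ on P: start {p0}
  [1] b ⇒ {p1, p2}
  [2] b ⇒ {p4}
  ✓ P
Run σ = ⟨bb⟩ on Q: start {q0}
  [1] b ⇒ {q1}
  [2] b ⇒ ∅ (Q stuck)

bb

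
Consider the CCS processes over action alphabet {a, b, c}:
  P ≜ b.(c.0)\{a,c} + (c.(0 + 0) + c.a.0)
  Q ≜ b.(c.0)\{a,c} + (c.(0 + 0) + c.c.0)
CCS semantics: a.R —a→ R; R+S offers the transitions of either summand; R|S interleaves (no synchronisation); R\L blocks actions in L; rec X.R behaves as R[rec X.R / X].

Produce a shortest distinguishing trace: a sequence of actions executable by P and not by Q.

ca

Reachable graph of P (5 states):
  p0 = b.(c.0)\{a,c} + (c.(0 + 0) + c.a.0) | ··b··> p1, ··c··> p2, ··c··> p3
  p1 = (c.0)\{a,c} | ·
  p2 = 0 + 0 | ·
  p3 = a.0 | ··a··> p4
  p4 = 0 | ·
Reachable graph of Q (5 states):
  q0 = b.(c.0)\{a,c} + (c.(0 + 0) + c.c.0) | ··b··> q1, ··c··> q2, ··c··> q3
  q1 = (c.0)\{a,c} | ·
  q2 = 0 + 0 | ·
  q3 = c.0 | ··c··> q4
  q4 = 0 | ·
Run σ = ⟨ca⟩ on P: start {p0}
  step 1 (c): {p2, p3}
  step 2 (a): {p4}
  ✓ P
Run σ = ⟨ca⟩ on Q: start {q0}
  step 1 (c): {q2, q3}
  step 2 (a): ∅  — Q cannot continue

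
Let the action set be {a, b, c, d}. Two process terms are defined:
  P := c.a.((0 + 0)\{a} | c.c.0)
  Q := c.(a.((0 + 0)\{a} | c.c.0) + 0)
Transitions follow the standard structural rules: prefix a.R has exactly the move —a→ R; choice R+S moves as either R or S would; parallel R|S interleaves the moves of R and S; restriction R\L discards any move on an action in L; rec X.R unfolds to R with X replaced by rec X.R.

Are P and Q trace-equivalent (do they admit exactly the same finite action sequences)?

P's transition system — 5 states:
  m0 = c.a.((0 + 0)\{a} | c.c.0) :: ··c··> m1
  m1 = a.((0 + 0)\{a} | c.c.0) :: ··a··> m2
  m2 = (0 + 0)\{a} | c.c.0 :: ··c··> m3
  m3 = (0 + 0)\{a} | c.0 :: ··c··> m4
  m4 = (0 + 0)\{a} | 0 :: deadlocked
Q's transition system — 5 states:
  n0 = c.(a.((0 + 0)\{a} | c.c.0) + 0) :: ··c··> n1
  n1 = a.((0 + 0)\{a} | c.c.0) + 0 :: ··a··> n2
  n2 = (0 + 0)\{a} | c.c.0 :: ··c··> n3
  n3 = (0 + 0)\{a} | c.0 :: ··c··> n4
  n4 = (0 + 0)\{a} | 0 :: deadlocked
Bisimilarity quotient blocks:
  B0 = {m0, n0}
  B1 = {m1, n1}
  B2 = {m2, n2}
  B3 = {m3, n3}
  B4 = {m4, n4}
m0 ∈ B0, n0 ∈ B0 → same block
Bisimilar ⇒ trace-equivalent.

trace-equivalent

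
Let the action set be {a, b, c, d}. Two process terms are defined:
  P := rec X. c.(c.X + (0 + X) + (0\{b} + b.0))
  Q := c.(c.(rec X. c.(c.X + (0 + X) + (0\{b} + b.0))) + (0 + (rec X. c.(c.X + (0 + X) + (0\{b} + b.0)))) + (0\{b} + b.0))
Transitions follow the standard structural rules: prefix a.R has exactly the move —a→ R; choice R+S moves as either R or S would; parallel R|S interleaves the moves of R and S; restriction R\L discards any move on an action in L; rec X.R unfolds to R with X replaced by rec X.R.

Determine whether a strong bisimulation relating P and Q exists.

P's transition system — 3 states:
  p0 = rec X. c.(c.X + (0 + X) + (0\{b} + b.0)) has moves -c-> p1
  p1 = c.(rec X. c.(c.X + (0 + X) + (0\{b} + b.0))) + (0 + (rec X. c.(c.X + (0 + X) + (0\{b} + b.0)))) + (0\{b} + b.0) has moves -b-> p2, -c-> p0, -c-> p1
  p2 = 0 has moves stopped
Q's transition system — 4 states:
  q0 = c.(c.(rec X. c.(c.X + (0 + X) + (0\{b} + b.0))) + (0 + (rec X. c.(c.X + (0 + X) + (0\{b} + b.0)))) + (0\{b} + b.0)) has moves -c-> q1
  q1 = c.(rec X. c.(c.X + (0 + X) + (0\{b} + b.0))) + (0 + (rec X. c.(c.X + (0 + X) + (0\{b} + b.0)))) + (0\{b} + b.0) has moves -b-> q2, -c-> q1, -c-> q3
  q2 = 0 has moves stopped
  q3 = rec X. c.(c.X + (0 + X) + (0\{b} + b.0)) has moves -c-> q1
Bisimilarity quotient blocks:
  B0 = {p0, q0, q3}
  B1 = {p1, q1}
  B2 = {p2, q2}
p0 ∈ B0, q0 ∈ B0 → same block

bisimilar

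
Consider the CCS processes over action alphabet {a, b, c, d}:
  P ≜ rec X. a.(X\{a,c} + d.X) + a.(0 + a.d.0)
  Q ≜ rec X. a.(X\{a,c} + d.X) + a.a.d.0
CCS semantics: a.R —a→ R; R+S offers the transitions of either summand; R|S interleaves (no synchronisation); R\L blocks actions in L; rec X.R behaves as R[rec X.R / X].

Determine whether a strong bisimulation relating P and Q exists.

LTS(P): 5 reachable states
  p0 = rec X. a.(X\{a,c} + d.X) + a.(0 + a.d.0) ⊢ --a--▸ p1, --a--▸ p2
  p1 = (rec X. a.(X\{a,c} + d.X) + a.(0 + a.d.0))\{a,c} + d.(rec X. a.(X\{a,c} + d.X) + a.(0 + a.d.0)) ⊢ --d--▸ p0
  p2 = 0 + a.d.0 ⊢ --a--▸ p3
  p3 = d.0 ⊢ --d--▸ p4
  p4 = 0 ⊢ ·
LTS(Q): 5 reachable states
  q0 = rec X. a.(X\{a,c} + d.X) + a.a.d.0 ⊢ --a--▸ q1, --a--▸ q2
  q1 = (rec X. a.(X\{a,c} + d.X) + a.a.d.0)\{a,c} + d.(rec X. a.(X\{a,c} + d.X) + a.a.d.0) ⊢ --d--▸ q0
  q2 = a.d.0 ⊢ --a--▸ q3
  q3 = d.0 ⊢ --d--▸ q4
  q4 = 0 ⊢ ·
Coarsest stable partition (strong bisimilarity classes):
  B0 = {p0, q0}
  B1 = {p1, q1}
  B2 = {p2, q2}
  B3 = {p3, q3}
  B4 = {p4, q4}
p0 ∈ B0, q0 ∈ B0 → same block

YES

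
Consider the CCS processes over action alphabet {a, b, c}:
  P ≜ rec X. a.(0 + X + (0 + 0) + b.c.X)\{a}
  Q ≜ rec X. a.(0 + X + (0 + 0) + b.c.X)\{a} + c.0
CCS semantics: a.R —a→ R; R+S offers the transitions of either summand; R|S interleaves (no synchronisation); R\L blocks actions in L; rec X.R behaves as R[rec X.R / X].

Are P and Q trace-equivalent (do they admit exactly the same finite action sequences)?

NO — witness ⟨c⟩

LTS(P): 4 reachable states
  u0 = rec X. a.(0 + X + (0 + 0) + b.c.X)\{a} | =a=> u1
  u1 = (0 + (rec X. a.(0 + X + (0 + 0) + b.c.X)\{a}) + (0 + 0) + b.c.(rec X. a.(0 + X + (0 + 0) + b.c.X)\{a}))\{a} | =b=> u2
  u2 = (c.(rec X. a.(0 + X + (0 + 0) + b.c.X)\{a}))\{a} | =c=> u3
  u3 = (rec X. a.(0 + X + (0 + 0) + b.c.X)\{a})\{a} | (no moves)
LTS(Q): 6 reachable states
  v0 = rec X. a.(0 + X + (0 + 0) + b.c.X)\{a} + c.0 | =a=> v1, =c=> v2
  v1 = (0 + (rec X. a.(0 + X + (0 + 0) + b.c.X)\{a} + c.0) + (0 + 0) + b.c.(rec X. a.(0 + X + (0 + 0) + b.c.X)\{a} + c.0))\{a} | =b=> v3, =c=> v4
  v2 = 0 | (no moves)
  v3 = (c.(rec X. a.(0 + X + (0 + 0) + b.c.X)\{a} + c.0))\{a} | =c=> v5
  v4 = 0\{a} | (no moves)
  v5 = (rec X. a.(0 + X + (0 + 0) + b.c.X)\{a} + c.0)\{a} | =c=> v4
Trace ⟨c⟩ through Q, begin at {v0}:
  [1] c ⇒ {v2}
  ✓ Q
Trace ⟨c⟩ through P, begin at {u0}:
  [1] c ⇒ ∅ (P stuck)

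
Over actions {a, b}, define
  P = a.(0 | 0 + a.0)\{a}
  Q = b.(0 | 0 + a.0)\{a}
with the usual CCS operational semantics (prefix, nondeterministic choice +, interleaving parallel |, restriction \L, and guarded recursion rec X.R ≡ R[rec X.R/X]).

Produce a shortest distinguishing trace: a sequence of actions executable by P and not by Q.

a

P's transition system — 2 states:
  s0 = a.(0 | 0 + a.0)\{a} → -a-> s1
  s1 = (0 | 0 + a.0)\{a} → ∅
Q's transition system — 2 states:
  t0 = b.(0 | 0 + a.0)\{a} → -b-> t1
  t1 = (0 | 0 + a.0)\{a} → ∅
Trace ⟨a⟩ through P, begin at {s0}:
  after a @ step 1: {s1}
  P completes σ.
Trace ⟨a⟩ through Q, begin at {t0}:
  after a @ step 1: no successor for Q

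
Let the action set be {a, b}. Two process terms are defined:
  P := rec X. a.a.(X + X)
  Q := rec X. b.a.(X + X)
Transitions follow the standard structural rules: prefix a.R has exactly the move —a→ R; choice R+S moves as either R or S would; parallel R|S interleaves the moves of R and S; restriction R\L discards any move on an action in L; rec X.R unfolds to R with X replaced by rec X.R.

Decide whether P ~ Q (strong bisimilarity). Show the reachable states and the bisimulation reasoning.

P ≁ Q

LTS(P): 3 reachable states
  m0 = rec X. a.a.(X + X) :: -a-> m1
  m1 = a.((rec X. a.a.(X + X)) + (rec X. a.a.(X + X))) :: -a-> m2
  m2 = (rec X. a.a.(X + X)) + (rec X. a.a.(X + X)) :: -a-> m1
LTS(Q): 3 reachable states
  n0 = rec X. b.a.(X + X) :: -b-> n1
  n1 = a.((rec X. b.a.(X + X)) + (rec X. b.a.(X + X))) :: -a-> n2
  n2 = (rec X. b.a.(X + X)) + (rec X. b.a.(X + X)) :: -b-> n1
Partition-refinement fixed point:
  B0 = {m0, m1, m2}
  B1 = {n0, n2}
  B2 = {n1}
m0 ∈ B0, n0 ∈ B1 → different blocks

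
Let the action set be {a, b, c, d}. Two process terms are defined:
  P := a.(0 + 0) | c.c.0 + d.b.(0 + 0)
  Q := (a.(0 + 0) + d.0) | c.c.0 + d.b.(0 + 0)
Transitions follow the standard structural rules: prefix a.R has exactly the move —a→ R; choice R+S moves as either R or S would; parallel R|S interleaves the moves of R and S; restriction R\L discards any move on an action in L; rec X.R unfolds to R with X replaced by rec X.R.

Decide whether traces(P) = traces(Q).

trace-distinct — witness ⟨cd⟩

Reachable graph of P (8 states):
  s0 = a.(0 + 0) | c.c.0 + d.b.(0 + 0) → —a→ s1, —c→ s2, —d→ s3
  s1 = (0 + 0) | c.c.0 → —c→ s4
  s2 = a.(0 + 0) | c.0 → —a→ s4, —c→ s5
  s3 = b.(0 + 0) → —b→ s6
  s4 = (0 + 0) | c.0 → —c→ s7
  s5 = a.(0 + 0) | 0 → —a→ s7
  s6 = 0 + 0 → ·
  s7 = (0 + 0) | 0 → ·
Reachable graph of Q (11 states):
  t0 = (a.(0 + 0) + d.0) | c.c.0 + d.b.(0 + 0) → —a→ t1, —c→ t2, —d→ t3, —d→ t4
  t1 = (0 + 0) | c.c.0 → —c→ t5
  t2 = (a.(0 + 0) + d.0) | c.0 → —a→ t5, —c→ t6, —d→ t7
  t3 = 0 | c.c.0 → —c→ t7
  t4 = b.(0 + 0) → —b→ t8
  t5 = (0 + 0) | c.0 → —c→ t9
  t6 = (a.(0 + 0) + d.0) | 0 → —a→ t9, —d→ t10
  t7 = 0 | c.0 → —c→ t10
  t8 = 0 + 0 → ·
  t9 = (0 + 0) | 0 → ·
  t10 = 0 | 0 → ·
Trace ⟨cd⟩ through Q, begin at {t0}:
  [1] c ⇒ {t2}
  [2] d ⇒ {t7}
  ✓ Q
Trace ⟨cd⟩ through P, begin at {s0}:
  [1] c ⇒ {s2}
  [2] d ⇒ no successor for P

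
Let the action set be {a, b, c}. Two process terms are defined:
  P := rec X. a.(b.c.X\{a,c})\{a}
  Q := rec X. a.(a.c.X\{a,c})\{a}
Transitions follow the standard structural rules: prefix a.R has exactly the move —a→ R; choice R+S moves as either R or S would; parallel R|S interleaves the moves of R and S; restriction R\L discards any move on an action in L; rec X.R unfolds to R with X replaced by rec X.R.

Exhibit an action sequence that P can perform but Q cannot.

ab

Reachable graph of P (4 states):
  p0 = rec X. a.(b.c.X\{a,c})\{a} | =a=> p1
  p1 = (b.c.(rec X. a.(b.c.X\{a,c})\{a})\{a,c})\{a} | =b=> p2
  p2 = (c.(rec X. a.(b.c.X\{a,c})\{a})\{a,c})\{a} | =c=> p3
  p3 = (rec X. a.(b.c.X\{a,c})\{a})\{a,c}\{a} | deadlocked
Reachable graph of Q (2 states):
  q0 = rec X. a.(a.c.X\{a,c})\{a} | =a=> q1
  q1 = (a.c.(rec X. a.(a.c.X\{a,c})\{a})\{a,c})\{a} | deadlocked
Run σ = ⟨ab⟩ on P: start {p0}
  [1] a ⇒ {p1}
  [2] b ⇒ {p2}
  P completes σ.
Run σ = ⟨ab⟩ on Q: start {q0}
  [1] a ⇒ {q1}
  [2] b ⇒ no successor for Q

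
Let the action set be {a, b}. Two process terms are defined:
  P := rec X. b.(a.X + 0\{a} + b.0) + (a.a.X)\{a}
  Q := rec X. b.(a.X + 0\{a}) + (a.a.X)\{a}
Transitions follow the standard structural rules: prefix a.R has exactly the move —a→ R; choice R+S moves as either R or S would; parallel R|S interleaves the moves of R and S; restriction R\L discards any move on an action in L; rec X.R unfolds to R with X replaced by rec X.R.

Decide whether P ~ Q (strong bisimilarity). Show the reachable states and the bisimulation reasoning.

P's transition system — 3 states:
  p0 = rec X. b.(a.X + 0\{a} + b.0) + (a.a.X)\{a} → =b=> p1
  p1 = a.(rec X. b.(a.X + 0\{a} + b.0) + (a.a.X)\{a}) + 0\{a} + b.0 → =a=> p0, =b=> p2
  p2 = 0 → deadlocked
Q's transition system — 2 states:
  q0 = rec X. b.(a.X + 0\{a}) + (a.a.X)\{a} → =b=> q1
  q1 = a.(rec X. b.(a.X + 0\{a}) + (a.a.X)\{a}) + 0\{a} → =a=> q0
Partition-refinement fixed point:
  B0 = {p0}
  B1 = {p1}
  B2 = {p2}
  B3 = {q0}
  B4 = {q1}
p0 ∈ B0, q0 ∈ B3 → different blocks

P ≁ Q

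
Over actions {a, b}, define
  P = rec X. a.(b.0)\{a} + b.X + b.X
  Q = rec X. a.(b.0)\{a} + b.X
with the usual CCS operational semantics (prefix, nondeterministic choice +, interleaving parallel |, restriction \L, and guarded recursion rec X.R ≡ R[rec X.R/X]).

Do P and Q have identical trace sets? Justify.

P's transition system — 3 states:
  p0 = rec X. a.(b.0)\{a} + b.X + b.X ⊢ —a→ p1, —b→ p0
  p1 = (b.0)\{a} ⊢ —b→ p2
  p2 = 0\{a} ⊢ deadlocked
Q's transition system — 3 states:
  q0 = rec X. a.(b.0)\{a} + b.X ⊢ —a→ q1, —b→ q0
  q1 = (b.0)\{a} ⊢ —b→ q2
  q2 = 0\{a} ⊢ deadlocked
Bisimilarity quotient blocks:
  B0 = {p0, q0}
  B1 = {p1, q1}
  B2 = {p2, q2}
p0 ∈ B0, q0 ∈ B0 → same block
Bisimilar ⇒ trace-equivalent.

YES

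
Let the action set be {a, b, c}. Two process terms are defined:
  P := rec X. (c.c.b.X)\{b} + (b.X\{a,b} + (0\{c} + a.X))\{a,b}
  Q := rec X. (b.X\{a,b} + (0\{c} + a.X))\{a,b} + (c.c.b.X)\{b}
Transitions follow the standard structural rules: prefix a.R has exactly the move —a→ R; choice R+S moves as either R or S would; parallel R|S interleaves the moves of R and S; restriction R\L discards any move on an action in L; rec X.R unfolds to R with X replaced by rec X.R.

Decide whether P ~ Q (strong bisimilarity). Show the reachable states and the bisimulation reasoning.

P ~ Q

Reachable graph of P (3 states):
  p0 = rec X. (c.c.b.X)\{b} + (b.X\{a,b} + (0\{c} + a.X))\{a,b} → ··c··> p1
  p1 = (c.b.(rec X. (c.c.b.X)\{b} + (b.X\{a,b} + (0\{c} + a.X))\{a,b}))\{b} → ··c··> p2
  p2 = (b.(rec X. (c.c.b.X)\{b} + (b.X\{a,b} + (0\{c} + a.X))\{a,b}))\{b} → deadlocked
Reachable graph of Q (3 states):
  q0 = rec X. (b.X\{a,b} + (0\{c} + a.X))\{a,b} + (c.c.b.X)\{b} → ··c··> q1
  q1 = (c.b.(rec X. (b.X\{a,b} + (0\{c} + a.X))\{a,b} + (c.c.b.X)\{b}))\{b} → ··c··> q2
  q2 = (b.(rec X. (b.X\{a,b} + (0\{c} + a.X))\{a,b} + (c.c.b.X)\{b}))\{b} → deadlocked
Bisimilarity quotient blocks:
  B0 = {p0, q0}
  B1 = {p1, q1}
  B2 = {p2, q2}
p0 ∈ B0, q0 ∈ B0 → same block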